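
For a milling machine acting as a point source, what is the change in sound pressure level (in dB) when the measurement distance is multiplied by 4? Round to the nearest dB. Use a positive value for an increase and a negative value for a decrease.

A point source loses 6 dB per doubling of distance; generally ΔL = −20·log₁₀(r₂/r₁).
ΔL = −20·log₁₀(4) = -12.04 dB.

-12 dB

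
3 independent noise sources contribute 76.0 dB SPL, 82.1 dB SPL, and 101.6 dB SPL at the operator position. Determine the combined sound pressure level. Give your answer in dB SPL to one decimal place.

For uncorrelated sources the intensities add, so convert each level to linear form, sum, and take 10·log₁₀ of the total.
Σ 10^(L/10) = 10^(76.0/10) + 10^(82.1/10) + 10^(101.6/10) = 1.466e+10.
L_total = 10·log₁₀(1.466e+10) = 101.66 dB SPL.

101.7 dB SPL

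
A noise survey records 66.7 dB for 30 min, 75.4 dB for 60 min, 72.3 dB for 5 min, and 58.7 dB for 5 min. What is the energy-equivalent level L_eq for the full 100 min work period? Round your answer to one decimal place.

73.6 dB

The energy average is taken in the linear domain: L_eq = 10·log₁₀[(Σ tᵢ·10^(Lᵢ/10))/T], T = 100 min.
Σ tᵢ·10^(Lᵢ/10) = 30·10^(66.7/10) + 60·10^(75.4/10) + 5·10^(72.3/10) + 5·10^(58.7/10) = 2.309e+09.
L_eq = 10·log₁₀(2.309e+09/100) = 73.63 dB.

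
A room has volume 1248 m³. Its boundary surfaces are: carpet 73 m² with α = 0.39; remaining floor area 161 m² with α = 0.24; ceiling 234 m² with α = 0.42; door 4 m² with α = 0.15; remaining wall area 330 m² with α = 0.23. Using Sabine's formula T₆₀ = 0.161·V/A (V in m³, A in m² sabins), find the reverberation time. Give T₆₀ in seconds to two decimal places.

Total absorption A = 73·0.39 + 161·0.24 + 234·0.42 + 4·0.15 + 330·0.23 = 241.89 m² sabins.
T₆₀ = 0.161·V/A = 0.161·1248/241.89 = 0.831 s.

0.83 s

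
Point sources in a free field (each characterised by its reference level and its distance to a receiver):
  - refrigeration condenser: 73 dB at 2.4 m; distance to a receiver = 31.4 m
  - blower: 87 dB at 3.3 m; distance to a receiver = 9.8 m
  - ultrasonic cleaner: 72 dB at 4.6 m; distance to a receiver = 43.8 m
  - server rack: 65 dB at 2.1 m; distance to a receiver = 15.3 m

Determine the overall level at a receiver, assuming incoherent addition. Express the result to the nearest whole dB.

Apply inverse-square spreading to bring every level to the receiver, then sum 10^(L/10).
refrigeration condenser: 73 − 20·log₁₀(31.4/2.4) = 73 − 22.33 = 50.67 dB.
blower: 87 − 20·log₁₀(9.8/3.3) = 87 − 9.45 = 77.55 dB.
ultrasonic cleaner: 72 − 20·log₁₀(43.8/4.6) = 72 − 19.57 = 52.43 dB.
server rack: 65 − 20·log₁₀(15.3/2.1) = 65 − 17.25 = 47.75 dB.
Σ 10^(L/10) = 5.718e+07 → L_total = 10·log₁₀(5.718e+07) = 77.57 dB.

78 dB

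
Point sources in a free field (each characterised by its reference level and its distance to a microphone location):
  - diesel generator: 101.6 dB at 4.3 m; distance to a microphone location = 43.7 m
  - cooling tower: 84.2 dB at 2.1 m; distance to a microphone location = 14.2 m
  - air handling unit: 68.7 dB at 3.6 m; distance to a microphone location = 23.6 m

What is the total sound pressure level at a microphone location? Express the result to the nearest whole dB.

82 dB

First find each source's level at the receiver (point-source: −20·log₁₀(r/r_ref)), then combine on an intensity basis.
diesel generator: 101.6 − 20·log₁₀(43.7/4.3) = 101.6 − 20.14 = 81.46 dB.
cooling tower: 84.2 − 20·log₁₀(14.2/2.1) = 84.2 − 16.60 = 67.60 dB.
air handling unit: 68.7 − 20·log₁₀(23.6/3.6) = 68.7 − 16.33 = 52.37 dB.
Σ 10^(L/10) = 1.459e+08 → L_total = 10·log₁₀(1.459e+08) = 81.64 dB.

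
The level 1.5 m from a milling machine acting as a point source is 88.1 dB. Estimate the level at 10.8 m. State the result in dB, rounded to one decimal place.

71.0 dB

Point-source attenuation: ΔL = 20·log₁₀(r₂/r₁) = 20·log₁₀(10.8/1.5) = 17.147 dB.
L₂ = 88.1 − 20·log₁₀(10.8/1.5) = 88.1 − 17.147 = 70.95 dB.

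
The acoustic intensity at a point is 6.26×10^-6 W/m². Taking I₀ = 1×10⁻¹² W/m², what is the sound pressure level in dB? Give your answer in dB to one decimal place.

Dividing by I₀ shifts the exponent by 12: I/I₀ = 6.26×10^6.
L = 10·(0.7966 + 6) = 67.97 dB.

68.0 dB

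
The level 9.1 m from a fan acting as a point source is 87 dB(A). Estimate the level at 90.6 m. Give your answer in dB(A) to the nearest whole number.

67 dB(A)

Spherical spreading from a point source gives a 20·log₁₀(r₂/r₁) drop.
L₂ = 87 − 20·log₁₀(90.6/9.1) = 87 − 19.962 = 67.04 dB(A).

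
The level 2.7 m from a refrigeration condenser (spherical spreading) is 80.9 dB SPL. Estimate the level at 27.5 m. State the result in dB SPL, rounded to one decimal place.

Spherical spreading from a point source gives a 20·log₁₀(r₂/r₁) drop.
L₂ = 80.9 − 20·log₁₀(27.5/2.7) = 80.9 − 20.159 = 60.74 dB SPL.

60.7 dB SPL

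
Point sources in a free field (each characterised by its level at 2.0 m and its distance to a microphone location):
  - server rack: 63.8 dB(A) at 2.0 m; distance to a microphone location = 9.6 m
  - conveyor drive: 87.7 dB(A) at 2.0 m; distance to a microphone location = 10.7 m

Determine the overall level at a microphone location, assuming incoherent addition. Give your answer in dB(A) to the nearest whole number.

73 dB(A)

Propagate each source to the receiver with L = L_ref − 20·log₁₀(r/r_ref), then add intensities.
server rack: 63.8 − 20·log₁₀(9.6/2.0) = 63.8 − 13.62 = 50.18 dB(A).
conveyor drive: 87.7 − 20·log₁₀(10.7/2.0) = 87.7 − 14.57 = 73.13 dB(A).
Σ 10^(L/10) = 2.068e+07 → L_total = 10·log₁₀(2.068e+07) = 73.15 dB(A).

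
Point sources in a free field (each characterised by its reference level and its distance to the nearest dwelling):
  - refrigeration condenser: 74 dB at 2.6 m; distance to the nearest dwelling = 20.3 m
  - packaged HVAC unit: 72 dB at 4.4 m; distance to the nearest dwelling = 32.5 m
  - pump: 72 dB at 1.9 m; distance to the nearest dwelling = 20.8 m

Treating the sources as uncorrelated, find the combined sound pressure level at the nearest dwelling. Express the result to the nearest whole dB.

59 dB

Apply inverse-square spreading to bring every level to the receiver, then sum 10^(L/10).
refrigeration condenser: 74 − 20·log₁₀(20.3/2.6) = 74 − 17.85 = 56.15 dB.
packaged HVAC unit: 72 − 20·log₁₀(32.5/4.4) = 72 − 17.37 = 54.63 dB.
pump: 72 − 20·log₁₀(20.8/1.9) = 72 − 20.79 = 51.21 dB.
Σ 10^(L/10) = 8.348e+05 → L_total = 10·log₁₀(8.348e+05) = 59.22 dB.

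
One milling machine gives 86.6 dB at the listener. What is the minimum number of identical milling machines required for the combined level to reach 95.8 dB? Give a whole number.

The shortfall is 95.8 − 86.6 = 9.2 dB, and N units add 10·log₁₀ N, so need 10·log₁₀ N ≥ 9.2.
N ≥ 10^(9.2/10) = 8.318, so N = 9.

9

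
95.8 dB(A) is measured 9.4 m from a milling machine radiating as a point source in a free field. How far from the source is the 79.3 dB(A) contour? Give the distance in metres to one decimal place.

62.8 m

The 16.5 dB drop corresponds to a distance ratio of 10^(16.5/20) for a point source.
r₂ = 9.4·10^((95.8−79.3)/20) = 9.4·10^(16.5/20) = 62.82 m.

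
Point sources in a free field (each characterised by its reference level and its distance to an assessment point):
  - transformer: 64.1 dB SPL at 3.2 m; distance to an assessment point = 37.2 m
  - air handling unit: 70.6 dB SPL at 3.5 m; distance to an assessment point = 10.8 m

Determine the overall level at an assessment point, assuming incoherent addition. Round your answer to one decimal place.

Propagate each source to the receiver with L = L_ref − 20·log₁₀(r/r_ref), then add intensities.
transformer: 64.1 − 20·log₁₀(37.2/3.2) = 64.1 − 21.31 = 42.79 dB SPL.
air handling unit: 70.6 − 20·log₁₀(10.8/3.5) = 70.6 − 9.79 = 60.81 dB SPL.
Σ 10^(L/10) = 1.225e+06 → L_total = 10·log₁₀(1.225e+06) = 60.88 dB SPL.

60.9 dB SPL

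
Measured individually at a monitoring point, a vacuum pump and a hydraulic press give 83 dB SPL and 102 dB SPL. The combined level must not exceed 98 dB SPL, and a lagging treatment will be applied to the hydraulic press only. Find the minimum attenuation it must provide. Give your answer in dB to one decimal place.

4.1 dB

Fixed contribution from the other source: Σ 10^(L/10) = 10^(83/10) = 1.995e+08 (83.00 dB SPL).
To meet 98 dB SPL overall, the treated hydraulic press may contribute at most 10^(98/10) − 1.995e+08 = 6.110e+09, i.e. 97.86 dB SPL.
So the hydraulic press must be reduced from 102 to 97.86 dB SPL: IL = 4.14 dB.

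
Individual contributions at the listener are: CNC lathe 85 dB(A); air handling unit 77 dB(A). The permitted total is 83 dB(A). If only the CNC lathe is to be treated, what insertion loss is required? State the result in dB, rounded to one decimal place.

3.3 dB

The untreated sources together contribute 10^(77/10) = 5.012e+07, i.e. 77.00 dB(A).
The limit corresponds to 10^(83/10) = 1.995e+08; subtracting the fixed part leaves 1.494e+08 for the CNC lathe, i.e. 81.74 dB(A).
So the CNC lathe must be reduced from 85 to 81.74 dB(A): IL = 3.26 dB.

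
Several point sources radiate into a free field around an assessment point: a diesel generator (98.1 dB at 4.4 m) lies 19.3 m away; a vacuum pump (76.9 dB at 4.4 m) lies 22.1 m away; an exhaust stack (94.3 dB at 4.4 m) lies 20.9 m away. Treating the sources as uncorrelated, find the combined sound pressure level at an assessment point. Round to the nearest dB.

Propagate each source to the receiver with L = L_ref − 20·log₁₀(r/r_ref), then add intensities.
diesel generator: 98.1 − 20·log₁₀(19.3/4.4) = 98.1 − 12.84 = 85.26 dB.
vacuum pump: 76.9 − 20·log₁₀(22.1/4.4) = 76.9 − 14.02 = 62.88 dB.
exhaust stack: 94.3 − 20·log₁₀(20.9/4.4) = 94.3 − 13.53 = 80.77 dB.
Σ 10^(L/10) = 4.568e+08 → L_total = 10·log₁₀(4.568e+08) = 86.60 dB.

87 dB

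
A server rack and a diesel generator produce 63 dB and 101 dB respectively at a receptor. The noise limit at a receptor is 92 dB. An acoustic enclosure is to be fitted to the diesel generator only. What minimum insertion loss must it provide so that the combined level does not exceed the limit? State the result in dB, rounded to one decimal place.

9.0 dB

Everything except the diesel generator sums to 10^(63/10) = 1.995e+06 in linear terms, 63.00 dB.
The limit corresponds to 10^(92/10) = 1.585e+09; subtracting the fixed part leaves 1.583e+09 for the diesel generator, i.e. 91.99 dB.
So the diesel generator must be reduced from 101 to 91.99 dB: IL = 9.01 dB.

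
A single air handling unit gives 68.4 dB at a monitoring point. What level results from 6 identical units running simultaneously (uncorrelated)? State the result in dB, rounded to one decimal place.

L_total = L₁ + 10·log₁₀ N for N identical incoherent sources.
L_total = 68.4 + 10·log₁₀(6) = 68.4 + 7.782 = 76.18 dB.

76.2 dB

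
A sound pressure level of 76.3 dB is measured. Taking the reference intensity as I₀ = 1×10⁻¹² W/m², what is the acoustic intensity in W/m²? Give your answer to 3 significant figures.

4.27e-05 W/m²

I = I₀·10^(L/10) = 10⁻¹² × 10^(76.3/10) = 10^(-4.370).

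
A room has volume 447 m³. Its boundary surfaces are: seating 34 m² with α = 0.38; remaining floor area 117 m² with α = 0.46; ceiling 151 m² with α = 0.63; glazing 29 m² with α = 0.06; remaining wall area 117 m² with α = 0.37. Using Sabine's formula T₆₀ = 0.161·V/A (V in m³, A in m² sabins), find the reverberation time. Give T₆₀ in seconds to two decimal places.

0.35 s

Total absorption A = 34·0.38 + 117·0.46 + 151·0.63 + 29·0.06 + 117·0.37 = 206.90 m² sabins.
T₆₀ = 0.161 × 447 / 206.90 = 0.348 s.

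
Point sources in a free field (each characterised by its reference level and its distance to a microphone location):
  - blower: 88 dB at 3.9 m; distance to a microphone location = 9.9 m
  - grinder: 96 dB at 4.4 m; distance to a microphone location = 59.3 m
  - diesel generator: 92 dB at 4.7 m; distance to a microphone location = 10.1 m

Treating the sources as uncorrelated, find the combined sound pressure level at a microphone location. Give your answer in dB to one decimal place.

86.7 dB

Apply inverse-square spreading to bring every level to the receiver, then sum 10^(L/10).
blower: 88 − 20·log₁₀(9.9/3.9) = 88 − 8.09 = 79.91 dB.
grinder: 96 − 20·log₁₀(59.3/4.4) = 96 − 22.59 = 73.41 dB.
diesel generator: 92 − 20·log₁₀(10.1/4.7) = 92 − 6.64 = 85.36 dB.
Σ 10^(L/10) = 4.630e+08 → L_total = 10·log₁₀(4.630e+08) = 86.66 dB.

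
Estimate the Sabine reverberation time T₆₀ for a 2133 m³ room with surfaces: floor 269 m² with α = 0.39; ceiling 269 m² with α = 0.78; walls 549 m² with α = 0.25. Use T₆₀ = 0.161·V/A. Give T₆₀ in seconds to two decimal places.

A = Σ Sᵢαᵢ = 269·0.39 + 269·0.78 + 549·0.25 = 451.98 m².
T₆₀ = 0.161 × 2133 / 451.98 = 0.760 s.

0.76 s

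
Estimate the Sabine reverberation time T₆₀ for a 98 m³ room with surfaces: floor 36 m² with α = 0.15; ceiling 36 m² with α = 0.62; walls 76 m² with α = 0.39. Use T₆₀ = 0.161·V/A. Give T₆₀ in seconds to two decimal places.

0.28 s

Total absorption A = 36·0.15 + 36·0.62 + 76·0.39 = 57.36 m² sabins.
T₆₀ = 0.161 × 98 / 57.36 = 0.275 s.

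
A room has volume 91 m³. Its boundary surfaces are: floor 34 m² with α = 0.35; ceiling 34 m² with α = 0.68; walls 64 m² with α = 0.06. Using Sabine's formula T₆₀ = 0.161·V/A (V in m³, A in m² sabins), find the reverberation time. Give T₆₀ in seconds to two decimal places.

Total absorption A = 34·0.35 + 34·0.68 + 64·0.06 = 38.86 m² sabins.
T₆₀ = 0.161 × 91 / 38.86 = 0.377 s.

0.38 s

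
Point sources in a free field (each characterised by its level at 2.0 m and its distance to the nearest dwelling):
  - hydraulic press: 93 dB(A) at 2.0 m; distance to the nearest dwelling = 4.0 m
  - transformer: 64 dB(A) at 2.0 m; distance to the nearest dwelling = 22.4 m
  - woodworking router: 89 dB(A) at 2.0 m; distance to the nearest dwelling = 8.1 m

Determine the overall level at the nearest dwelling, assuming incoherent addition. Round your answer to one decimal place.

First find each source's level at the receiver (point-source: −20·log₁₀(r/r_ref)), then combine on an intensity basis.
hydraulic press: 93 − 20·log₁₀(4.0/2.0) = 93 − 6.02 = 86.98 dB(A).
transformer: 64 − 20·log₁₀(22.4/2.0) = 64 − 20.98 = 43.02 dB(A).
woodworking router: 89 − 20·log₁₀(8.1/2.0) = 89 − 12.15 = 76.85 dB(A).
Σ 10^(L/10) = 5.473e+08 → L_total = 10·log₁₀(5.473e+08) = 87.38 dB(A).

87.4 dB(A)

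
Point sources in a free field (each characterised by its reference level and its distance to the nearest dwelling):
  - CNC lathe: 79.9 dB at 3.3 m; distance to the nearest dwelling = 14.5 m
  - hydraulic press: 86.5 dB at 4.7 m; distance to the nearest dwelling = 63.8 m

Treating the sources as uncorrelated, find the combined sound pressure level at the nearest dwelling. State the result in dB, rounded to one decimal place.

68.7 dB

Propagate each source to the receiver with L = L_ref − 20·log₁₀(r/r_ref), then add intensities.
CNC lathe: 79.9 − 20·log₁₀(14.5/3.3) = 79.9 − 12.86 = 67.04 dB.
hydraulic press: 86.5 − 20·log₁₀(63.8/4.7) = 86.5 − 22.65 = 63.85 dB.
Σ 10^(L/10) = 7.486e+06 → L_total = 10·log₁₀(7.486e+06) = 68.74 dB.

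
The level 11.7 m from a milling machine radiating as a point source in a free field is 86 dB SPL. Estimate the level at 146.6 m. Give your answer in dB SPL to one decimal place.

For a point source, L₂ = L₁ − 20·log₁₀(r₂/r₁).
L₂ = 86 − 20·log₁₀(146.6/11.7) = 86 − 21.959 = 64.04 dB SPL.

64.0 dB SPL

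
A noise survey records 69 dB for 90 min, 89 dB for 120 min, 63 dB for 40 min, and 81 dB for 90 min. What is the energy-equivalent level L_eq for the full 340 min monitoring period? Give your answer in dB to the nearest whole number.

85 dB

Weight each interval's intensity by its duration and average over T = 340 min:
Σ tᵢ·10^(Lᵢ/10) = 90·10^(69/10) + 120·10^(89/10) + 40·10^(63/10) + 90·10^(81/10) = 1.074e+11.
L_eq = 10·log₁₀(1.074e+11/340) = 85.00 dB.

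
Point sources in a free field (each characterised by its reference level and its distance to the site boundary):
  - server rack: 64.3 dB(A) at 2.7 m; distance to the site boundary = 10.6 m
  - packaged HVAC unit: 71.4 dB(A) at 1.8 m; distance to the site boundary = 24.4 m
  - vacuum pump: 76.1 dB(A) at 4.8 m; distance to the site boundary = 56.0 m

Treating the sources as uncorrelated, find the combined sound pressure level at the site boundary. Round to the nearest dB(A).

Apply inverse-square spreading to bring every level to the receiver, then sum 10^(L/10).
server rack: 64.3 − 20·log₁₀(10.6/2.7) = 64.3 − 11.88 = 52.42 dB(A).
packaged HVAC unit: 71.4 − 20·log₁₀(24.4/1.8) = 71.4 − 22.64 = 48.76 dB(A).
vacuum pump: 76.1 − 20·log₁₀(56.0/4.8) = 76.1 − 21.34 = 54.76 dB(A).
Σ 10^(L/10) = 5.491e+05 → L_total = 10·log₁₀(5.491e+05) = 57.40 dB(A).

57 dB(A)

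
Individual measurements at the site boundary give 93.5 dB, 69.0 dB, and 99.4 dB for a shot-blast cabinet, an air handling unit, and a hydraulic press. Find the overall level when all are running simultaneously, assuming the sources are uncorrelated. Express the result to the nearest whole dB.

For uncorrelated sources the intensities add, so convert each level to linear form, sum, and take 10·log₁₀ of the total.
Σ 10^(L/10) = 10^(93.5/10) + 10^(69.0/10) + 10^(99.4/10) = 1.096e+10.
L_total = 10·log₁₀(1.096e+10) = 100.40 dB.

100 dB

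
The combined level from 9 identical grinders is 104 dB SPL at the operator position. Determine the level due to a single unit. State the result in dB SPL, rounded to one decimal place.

94.5 dB SPL

Dividing the total intensity by 9 lowers the level by 10·log₁₀ 9 = 9.542 dB: L₁ = 104 − 9.542.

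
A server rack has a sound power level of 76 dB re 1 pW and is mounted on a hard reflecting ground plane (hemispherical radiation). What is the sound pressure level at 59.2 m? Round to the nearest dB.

L_p = L_w − 10·log₁₀(2π·r²) with r = 59.2 m.
2π·r² = 2.202e+04 m², 10·log₁₀ of that is 43.428 dB.
L_p = 76 − 43.428 = 32.57 dB.

33 dB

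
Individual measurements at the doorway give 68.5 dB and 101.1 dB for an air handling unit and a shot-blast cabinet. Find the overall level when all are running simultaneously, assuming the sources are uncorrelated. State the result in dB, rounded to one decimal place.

For uncorrelated sources the intensities add, so convert each level to linear form, sum, and take 10·log₁₀ of the total.
Σ 10^(L/10) = 10^(68.5/10) + 10^(101.1/10) = 1.289e+10.
L_total = 10·log₁₀(1.289e+10) = 101.10 dB.

101.1 dB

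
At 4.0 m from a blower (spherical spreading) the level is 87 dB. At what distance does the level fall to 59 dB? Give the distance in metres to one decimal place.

For a point source L₁ − L₂ = 20·log₁₀(r₂/r₁), so r₂ = r₁·10^((L₁−L₂)/20).
r₂ = 4.0·10^((87−59)/20) = 4.0·10^(28.0/20) = 100.48 m.

100.5 m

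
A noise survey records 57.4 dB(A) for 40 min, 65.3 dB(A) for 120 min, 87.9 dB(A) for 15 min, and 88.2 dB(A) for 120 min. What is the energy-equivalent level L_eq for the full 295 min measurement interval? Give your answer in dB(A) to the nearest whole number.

85 dB(A)

The energy average is taken in the linear domain: L_eq = 10·log₁₀[(Σ tᵢ·10^(Lᵢ/10))/T], T = 295 min.
Σ tᵢ·10^(Lᵢ/10) = 40·10^(57.4/10) + 120·10^(65.3/10) + 15·10^(87.9/10) + 120·10^(88.2/10) = 8.896e+10.
L_eq = 10·log₁₀(8.896e+10/295) = 84.79 dB(A).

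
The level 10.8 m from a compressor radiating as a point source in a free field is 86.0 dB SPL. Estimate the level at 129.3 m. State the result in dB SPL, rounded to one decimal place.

64.4 dB SPL

Spherical spreading from a point source gives a 20·log₁₀(r₂/r₁) drop.
L₂ = 86.0 − 20·log₁₀(129.3/10.8) = 86.0 − 21.563 = 64.44 dB SPL.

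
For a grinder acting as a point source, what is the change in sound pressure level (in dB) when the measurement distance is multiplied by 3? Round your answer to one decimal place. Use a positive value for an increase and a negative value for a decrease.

-9.5 dB

With spherical spreading the level changes by −20·log₁₀(r₂/r₁).
ΔL = −20·log₁₀(3) = -9.54 dB.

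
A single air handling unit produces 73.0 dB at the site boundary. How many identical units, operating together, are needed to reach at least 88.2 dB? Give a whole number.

N identical sources give L₁ + 10·log₁₀ N, so require 10·log₁₀ N ≥ 88.2 − 73.0 = 15.2 dB.
N ≥ 10^(15.2/10) = 33.113, so N = 34.

34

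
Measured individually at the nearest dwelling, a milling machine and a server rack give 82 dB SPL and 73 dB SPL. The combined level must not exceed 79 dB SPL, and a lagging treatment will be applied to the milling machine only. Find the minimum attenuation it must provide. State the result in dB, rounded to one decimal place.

Fixed contribution from the other source: Σ 10^(L/10) = 10^(73/10) = 1.995e+07 (73.00 dB SPL).
The limit corresponds to 10^(79/10) = 7.943e+07; subtracting the fixed part leaves 5.948e+07 for the milling machine, i.e. 77.74 dB SPL.
Required insertion loss = 82 − 77.74 = 4.26 dB.

4.3 dB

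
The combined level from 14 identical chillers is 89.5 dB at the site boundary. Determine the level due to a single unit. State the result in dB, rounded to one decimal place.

78.0 dB

14 equal contributions raise the level by 10·log₁₀ 14 = 11.461 dB, so each unit alone gives 89.5 − 11.461.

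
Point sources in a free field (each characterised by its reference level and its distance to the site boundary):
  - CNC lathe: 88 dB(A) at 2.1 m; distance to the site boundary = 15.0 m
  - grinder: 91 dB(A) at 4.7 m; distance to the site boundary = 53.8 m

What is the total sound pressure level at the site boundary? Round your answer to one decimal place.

First find each source's level at the receiver (point-source: −20·log₁₀(r/r_ref)), then combine on an intensity basis.
CNC lathe: 88 − 20·log₁₀(15.0/2.1) = 88 − 17.08 = 70.92 dB(A).
grinder: 91 − 20·log₁₀(53.8/4.7) = 91 − 21.17 = 69.83 dB(A).
Σ 10^(L/10) = 2.197e+07 → L_total = 10·log₁₀(2.197e+07) = 73.42 dB(A).

73.4 dB(A)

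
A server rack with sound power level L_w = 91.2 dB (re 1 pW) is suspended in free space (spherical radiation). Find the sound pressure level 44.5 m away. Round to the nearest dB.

The power spreads over a sphere of area 4π·r², so L_p = L_w − 10·log₁₀(4π·r²).
4π·r² = 2.488e+04 m², 10·log₁₀ of that is 43.959 dB.
L_p = 91.2 − 43.959 = 47.24 dB.

47 dB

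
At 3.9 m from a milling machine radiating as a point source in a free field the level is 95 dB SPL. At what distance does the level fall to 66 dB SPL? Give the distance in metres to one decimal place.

The 29.0 dB drop corresponds to a distance ratio of 10^(29.0/20) for a point source.
r₂ = 3.9·10^((95−66)/20) = 3.9·10^(29.0/20) = 109.92 m.

109.9 m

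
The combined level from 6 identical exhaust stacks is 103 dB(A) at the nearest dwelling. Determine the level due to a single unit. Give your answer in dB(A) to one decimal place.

For N identical incoherent sources L_total = L₁ + 10·log₁₀ N, so L₁ = 103 − 10·log₁₀(6) = 103 − 7.782.

95.2 dB(A)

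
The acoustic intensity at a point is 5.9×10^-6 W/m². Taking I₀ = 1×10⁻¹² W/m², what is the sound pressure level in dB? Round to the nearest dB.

68 dB

I/I₀ = 5.9×10^-6/10⁻¹² = 5.9×10^6, and L = 10·log₁₀(I/I₀).
L = 10·(0.7709 + 6) = 67.71 dB.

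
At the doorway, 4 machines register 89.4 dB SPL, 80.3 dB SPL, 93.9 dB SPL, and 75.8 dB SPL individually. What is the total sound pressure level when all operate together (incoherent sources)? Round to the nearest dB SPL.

Incoherent sources combine by intensity addition: L_total = 10·log₁₀(Σ 10^(L_i/10)).
Σ 10^(L/10) = 10^(89.4/10) + 10^(80.3/10) + 10^(93.9/10) + 10^(75.8/10) = 3.471e+09.
L_total = 10·log₁₀(3.471e+09) = 95.40 dB SPL.

95 dB SPL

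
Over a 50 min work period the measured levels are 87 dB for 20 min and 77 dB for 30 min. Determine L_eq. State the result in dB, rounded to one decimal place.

The energy average is taken in the linear domain: L_eq = 10·log₁₀[(Σ tᵢ·10^(Lᵢ/10))/T], T = 50 min.
Σ tᵢ·10^(Lᵢ/10) = 20·10^(87/10) + 30·10^(77/10) = 1.153e+10.
L_eq = 10·log₁₀(1.153e+10/50) = 83.63 dB.

83.6 dB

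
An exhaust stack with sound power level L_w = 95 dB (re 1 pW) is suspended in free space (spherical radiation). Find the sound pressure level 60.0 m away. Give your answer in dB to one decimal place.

48.4 dB

Free-field spherical radiation: L_p = L_w − 10·log₁₀(4π·r²), r = 60.0 m.
4π·r² = 4.524e+04 m², 10·log₁₀ of that is 46.555 dB.
L_p = 95 − 46.555 = 48.44 dB.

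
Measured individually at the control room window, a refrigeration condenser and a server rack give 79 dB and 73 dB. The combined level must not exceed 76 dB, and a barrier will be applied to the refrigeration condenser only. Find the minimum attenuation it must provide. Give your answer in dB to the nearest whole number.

The untreated sources together contribute 10^(73/10) = 1.995e+07, i.e. 73.00 dB.
To meet 76 dB overall, the treated refrigeration condenser may contribute at most 10^(76/10) − 1.995e+07 = 1.986e+07, i.e. 72.98 dB.
So the refrigeration condenser must be reduced from 79 to 72.98 dB: IL = 6.02 dB.

6 dB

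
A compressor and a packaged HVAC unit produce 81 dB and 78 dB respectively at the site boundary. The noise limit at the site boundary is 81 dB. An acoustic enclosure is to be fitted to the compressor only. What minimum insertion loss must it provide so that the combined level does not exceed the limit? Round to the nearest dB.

Everything except the compressor sums to 10^(78/10) = 6.310e+07 in linear terms, 78.00 dB.
To meet 81 dB overall, the treated compressor may contribute at most 10^(81/10) − 6.310e+07 = 6.280e+07, i.e. 77.98 dB.
So the compressor must be reduced from 81 to 77.98 dB: IL = 3.02 dB.

3 dB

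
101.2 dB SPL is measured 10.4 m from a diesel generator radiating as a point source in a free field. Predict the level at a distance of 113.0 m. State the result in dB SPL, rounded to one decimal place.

Spherical spreading from a point source gives a 20·log₁₀(r₂/r₁) drop.
L₂ = 101.2 − 20·log₁₀(113.0/10.4) = 101.2 − 20.721 = 80.48 dB SPL.

80.5 dB SPL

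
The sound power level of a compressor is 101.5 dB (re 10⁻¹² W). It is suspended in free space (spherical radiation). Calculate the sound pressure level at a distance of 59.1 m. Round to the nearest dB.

55 dB

L_p = L_w − 10·log₁₀(4π·r²) with r = 59.1 m.
4π·r² = 4.389e+04 m², 10·log₁₀ of that is 46.424 dB.
L_p = 101.5 − 46.424 = 55.08 dB.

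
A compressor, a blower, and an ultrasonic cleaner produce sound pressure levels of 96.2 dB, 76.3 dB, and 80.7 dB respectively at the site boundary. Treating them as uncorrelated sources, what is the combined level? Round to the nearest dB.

96 dB

For uncorrelated sources the intensities add, so convert each level to linear form, sum, and take 10·log₁₀ of the total.
Σ 10^(L/10) = 10^(96.2/10) + 10^(76.3/10) + 10^(80.7/10) = 4.329e+09.
L_total = 10·log₁₀(4.329e+09) = 96.36 dB.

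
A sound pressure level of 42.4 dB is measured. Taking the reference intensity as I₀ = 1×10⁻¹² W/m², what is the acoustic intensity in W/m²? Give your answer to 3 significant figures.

I/I₀ = 10^(42.4/10) = 1.738e+04, so I = 1.738e+04 × 10⁻¹² W/m².

1.74e-08 W/m²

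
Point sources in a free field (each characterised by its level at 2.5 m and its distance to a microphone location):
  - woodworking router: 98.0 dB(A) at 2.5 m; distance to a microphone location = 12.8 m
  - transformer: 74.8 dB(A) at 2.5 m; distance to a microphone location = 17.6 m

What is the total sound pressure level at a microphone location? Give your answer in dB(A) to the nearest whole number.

84 dB(A)

Apply inverse-square spreading to bring every level to the receiver, then sum 10^(L/10).
woodworking router: 98.0 − 20·log₁₀(12.8/2.5) = 98.0 − 14.19 = 83.81 dB(A).
transformer: 74.8 − 20·log₁₀(17.6/2.5) = 74.8 − 16.95 = 57.85 dB(A).
Σ 10^(L/10) = 2.413e+08 → L_total = 10·log₁₀(2.413e+08) = 83.83 dB(A).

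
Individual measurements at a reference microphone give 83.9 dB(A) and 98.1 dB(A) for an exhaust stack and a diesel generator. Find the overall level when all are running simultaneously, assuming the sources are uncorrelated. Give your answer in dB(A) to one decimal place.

Incoherent sources combine by intensity addition: L_total = 10·log₁₀(Σ 10^(L_i/10)).
Σ 10^(L/10) = 10^(83.9/10) + 10^(98.1/10) = 6.702e+09.
L_total = 10·log₁₀(6.702e+09) = 98.26 dB(A).

98.3 dB(A)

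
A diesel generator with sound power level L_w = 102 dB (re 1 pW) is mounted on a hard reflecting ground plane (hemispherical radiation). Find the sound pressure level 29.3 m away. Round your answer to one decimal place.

L_p = L_w − 10·log₁₀(2π·r²) with r = 29.3 m.
2π·r² = 5394 m², 10·log₁₀ of that is 37.319 dB.
L_p = 102 − 37.319 = 64.68 dB.

64.7 dB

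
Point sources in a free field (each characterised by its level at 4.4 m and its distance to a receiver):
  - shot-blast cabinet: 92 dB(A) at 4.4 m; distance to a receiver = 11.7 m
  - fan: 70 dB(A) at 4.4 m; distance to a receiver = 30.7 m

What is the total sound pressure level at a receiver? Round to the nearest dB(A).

Apply inverse-square spreading to bring every level to the receiver, then sum 10^(L/10).
shot-blast cabinet: 92 − 20·log₁₀(11.7/4.4) = 92 − 8.49 = 83.51 dB(A).
fan: 70 − 20·log₁₀(30.7/4.4) = 70 − 16.87 = 53.13 dB(A).
Σ 10^(L/10) = 2.244e+08 → L_total = 10·log₁₀(2.244e+08) = 83.51 dB(A).

84 dB(A)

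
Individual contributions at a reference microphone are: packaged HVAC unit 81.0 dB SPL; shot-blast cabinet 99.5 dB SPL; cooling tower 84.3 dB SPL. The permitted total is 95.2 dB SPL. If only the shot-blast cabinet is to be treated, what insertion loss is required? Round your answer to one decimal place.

4.9 dB

Everything except the shot-blast cabinet sums to 10^(81.0/10) + 10^(84.3/10) = 3.950e+08 in linear terms, 85.97 dB SPL.
The limit corresponds to 10^(95.2/10) = 3.311e+09; subtracting the fixed part leaves 2.916e+09 for the shot-blast cabinet, i.e. 94.65 dB SPL.
Required insertion loss = 99.5 − 94.65 = 4.85 dB.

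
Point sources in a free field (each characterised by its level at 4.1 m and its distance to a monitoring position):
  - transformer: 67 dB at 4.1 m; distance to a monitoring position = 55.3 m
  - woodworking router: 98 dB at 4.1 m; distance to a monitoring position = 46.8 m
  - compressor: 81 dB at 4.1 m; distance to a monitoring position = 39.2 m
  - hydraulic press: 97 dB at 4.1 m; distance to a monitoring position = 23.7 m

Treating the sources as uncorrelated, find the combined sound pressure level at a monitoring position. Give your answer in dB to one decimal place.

Apply inverse-square spreading to bring every level to the receiver, then sum 10^(L/10).
transformer: 67 − 20·log₁₀(55.3/4.1) = 67 − 22.60 = 44.40 dB.
woodworking router: 98 − 20·log₁₀(46.8/4.1) = 98 − 21.15 = 76.85 dB.
compressor: 81 − 20·log₁₀(39.2/4.1) = 81 − 19.61 = 61.39 dB.
hydraulic press: 97 − 20·log₁₀(23.7/4.1) = 97 − 15.24 = 81.76 dB.
Σ 10^(L/10) = 1.998e+08 → L_total = 10·log₁₀(1.998e+08) = 83.01 dB.

83.0 dB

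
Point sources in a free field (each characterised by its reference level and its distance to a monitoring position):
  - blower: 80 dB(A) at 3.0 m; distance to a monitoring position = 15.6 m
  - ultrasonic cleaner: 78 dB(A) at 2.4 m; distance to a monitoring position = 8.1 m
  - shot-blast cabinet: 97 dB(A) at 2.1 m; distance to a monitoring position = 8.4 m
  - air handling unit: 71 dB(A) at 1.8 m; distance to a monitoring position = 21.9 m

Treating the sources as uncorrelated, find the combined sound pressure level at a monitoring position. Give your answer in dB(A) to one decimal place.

First find each source's level at the receiver (point-source: −20·log₁₀(r/r_ref)), then combine on an intensity basis.
blower: 80 − 20·log₁₀(15.6/3.0) = 80 − 14.32 = 65.68 dB(A).
ultrasonic cleaner: 78 − 20·log₁₀(8.1/2.4) = 78 − 10.57 = 67.43 dB(A).
shot-blast cabinet: 97 − 20·log₁₀(8.4/2.1) = 97 − 12.04 = 84.96 dB(A).
air handling unit: 71 − 20·log₁₀(21.9/1.8) = 71 − 21.70 = 49.30 dB(A).
Σ 10^(L/10) = 3.226e+08 → L_total = 10·log₁₀(3.226e+08) = 85.09 dB(A).

85.1 dB(A)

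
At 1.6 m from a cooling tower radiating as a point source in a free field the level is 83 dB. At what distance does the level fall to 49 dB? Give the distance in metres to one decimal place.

80.2 m

For a point source L₁ − L₂ = 20·log₁₀(r₂/r₁), so r₂ = r₁·10^((L₁−L₂)/20).
r₂ = 1.6·10^((83−49)/20) = 1.6·10^(34.0/20) = 80.19 m.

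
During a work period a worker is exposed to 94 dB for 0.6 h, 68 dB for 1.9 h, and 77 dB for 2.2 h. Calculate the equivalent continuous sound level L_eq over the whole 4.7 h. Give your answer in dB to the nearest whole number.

85 dB

Weight each interval's intensity by its duration and average over T = 4.7 h:
Σ tᵢ·10^(Lᵢ/10) = 0.6·10^(94/10) + 1.9·10^(68/10) + 2.2·10^(77/10) = 1.629e+09.
L_eq = 10·log₁₀(1.629e+09/4.7) = 85.40 dB.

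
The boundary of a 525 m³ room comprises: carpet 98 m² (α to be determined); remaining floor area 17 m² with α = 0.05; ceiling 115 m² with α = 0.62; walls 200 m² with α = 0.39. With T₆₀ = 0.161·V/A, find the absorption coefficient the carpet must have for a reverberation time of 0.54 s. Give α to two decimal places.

From T₆₀ = 0.161·V/A, the target T₆₀ = 0.54 s needs A = 0.161·525/0.54 = 156.53 m².
Absorption from the other surfaces = 17·0.05 + 115·0.62 + 200·0.39 = 150.15 m², so the carpet must supply 6.38 m² over 98 m².
α = 6.38/98 = 0.065.

0.07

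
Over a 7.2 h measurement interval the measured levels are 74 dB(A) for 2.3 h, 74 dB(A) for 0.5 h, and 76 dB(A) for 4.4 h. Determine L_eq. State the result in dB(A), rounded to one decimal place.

75.3 dB(A)

L_eq = 10·log₁₀[(1/T)·Σ tᵢ·10^(Lᵢ/10)] with T = 7.2 h.
Σ tᵢ·10^(Lᵢ/10) = 2.3·10^(74/10) + 0.5·10^(74/10) + 4.4·10^(76/10) = 2.455e+08.
L_eq = 10·log₁₀(2.455e+08/7.2) = 75.33 dB(A).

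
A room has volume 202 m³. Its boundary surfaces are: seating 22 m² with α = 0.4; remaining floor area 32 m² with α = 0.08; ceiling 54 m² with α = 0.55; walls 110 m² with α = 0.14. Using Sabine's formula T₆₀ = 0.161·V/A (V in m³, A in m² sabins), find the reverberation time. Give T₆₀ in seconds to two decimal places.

0.58 s

A = Σ Sᵢαᵢ = 22·0.4 + 32·0.08 + 54·0.55 + 110·0.14 = 56.46 m².
T₆₀ = 0.161·V/A = 0.161·202/56.46 = 0.576 s.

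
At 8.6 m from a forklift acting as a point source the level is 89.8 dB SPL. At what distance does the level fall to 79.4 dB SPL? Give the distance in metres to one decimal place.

The 10.4 dB drop corresponds to a distance ratio of 10^(10.4/20) for a point source.
r₂ = 8.6·10^((89.8−79.4)/20) = 8.6·10^(10.4/20) = 28.48 m.

28.5 m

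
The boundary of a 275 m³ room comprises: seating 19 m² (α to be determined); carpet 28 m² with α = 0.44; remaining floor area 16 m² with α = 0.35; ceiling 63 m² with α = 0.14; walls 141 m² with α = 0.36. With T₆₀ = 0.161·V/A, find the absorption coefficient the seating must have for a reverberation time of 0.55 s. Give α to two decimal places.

0.16

Required total absorption A = 0.161·275/0.55 = 80.50 m².
Absorption from the other surfaces = 28·0.44 + 16·0.35 + 63·0.14 + 141·0.36 = 77.50 m², so the seating must supply 3.00 m² over 19 m².
α = 3.00/19 = 0.158.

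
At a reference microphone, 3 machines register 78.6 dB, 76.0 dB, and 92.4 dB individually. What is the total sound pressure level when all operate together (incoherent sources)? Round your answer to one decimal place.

For uncorrelated sources the intensities add, so convert each level to linear form, sum, and take 10·log₁₀ of the total.
Σ 10^(L/10) = 10^(78.6/10) + 10^(76.0/10) + 10^(92.4/10) = 1.850e+09.
L_total = 10·log₁₀(1.850e+09) = 92.67 dB.

92.7 dB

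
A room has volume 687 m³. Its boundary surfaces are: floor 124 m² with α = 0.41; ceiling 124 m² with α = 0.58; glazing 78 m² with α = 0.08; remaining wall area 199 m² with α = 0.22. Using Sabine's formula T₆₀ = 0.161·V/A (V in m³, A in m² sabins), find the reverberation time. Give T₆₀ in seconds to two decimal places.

0.64 s

Summing Sᵢαᵢ: 124·0.41 + 124·0.58 + 78·0.08 + 199·0.22 = 172.78 m².
T₆₀ = 0.161·V/A = 0.161·687/172.78 = 0.640 s.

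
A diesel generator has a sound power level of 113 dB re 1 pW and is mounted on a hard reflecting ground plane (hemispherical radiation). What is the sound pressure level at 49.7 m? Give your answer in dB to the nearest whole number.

L_p = L_w − 10·log₁₀(2π·r²) with r = 49.7 m.
2π·r² = 1.552e+04 m², 10·log₁₀ of that is 41.909 dB.
L_p = 113 − 41.909 = 71.09 dB.

71 dB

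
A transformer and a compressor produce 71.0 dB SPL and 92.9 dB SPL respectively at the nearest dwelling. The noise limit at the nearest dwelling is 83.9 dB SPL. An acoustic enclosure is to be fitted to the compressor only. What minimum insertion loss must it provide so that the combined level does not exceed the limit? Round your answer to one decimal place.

9.2 dB

Fixed contribution from the other source: Σ 10^(L/10) = 10^(71.0/10) = 1.259e+07 (71.00 dB SPL).
The limit corresponds to 10^(83.9/10) = 2.455e+08; subtracting the fixed part leaves 2.329e+08 for the compressor, i.e. 83.67 dB SPL.
So the compressor must be reduced from 92.9 to 83.67 dB SPL: IL = 9.23 dB.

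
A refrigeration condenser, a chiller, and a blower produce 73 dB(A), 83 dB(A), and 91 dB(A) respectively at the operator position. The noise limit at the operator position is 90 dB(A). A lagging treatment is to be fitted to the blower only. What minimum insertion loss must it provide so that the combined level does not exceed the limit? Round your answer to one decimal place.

Everything except the blower sums to 10^(73/10) + 10^(83/10) = 2.195e+08 in linear terms, 83.41 dB(A).
To meet 90 dB(A) overall, the treated blower may contribute at most 10^(90/10) − 2.195e+08 = 7.805e+08, i.e. 88.92 dB(A).
So the blower must be reduced from 91 to 88.92 dB(A): IL = 2.08 dB.

2.1 dB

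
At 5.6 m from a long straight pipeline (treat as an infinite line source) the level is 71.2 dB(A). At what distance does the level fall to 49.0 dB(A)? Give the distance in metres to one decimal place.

929.4 m

For a line source L₁ − L₂ = 10·log₁₀(r₂/r₁), so r₂ = r₁·10^((L₁−L₂)/10).
r₂ = 5.6·10^((71.2−49.0)/10) = 5.6·10^(22.2/10) = 929.37 m.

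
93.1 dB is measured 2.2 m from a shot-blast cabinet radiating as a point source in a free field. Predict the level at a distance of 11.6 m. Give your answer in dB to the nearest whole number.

Spherical spreading from a point source gives a 20·log₁₀(r₂/r₁) drop.
L₂ = 93.1 − 20·log₁₀(11.6/2.2) = 93.1 − 14.441 = 78.66 dB.

79 dB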